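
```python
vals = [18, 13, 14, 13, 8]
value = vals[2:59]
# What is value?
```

vals has length 5. The slice vals[2:59] selects indices [2, 3, 4] (2->14, 3->13, 4->8), giving [14, 13, 8].

[14, 13, 8]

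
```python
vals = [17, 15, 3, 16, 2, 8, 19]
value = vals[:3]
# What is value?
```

vals has length 7. The slice vals[:3] selects indices [0, 1, 2] (0->17, 1->15, 2->3), giving [17, 15, 3].

[17, 15, 3]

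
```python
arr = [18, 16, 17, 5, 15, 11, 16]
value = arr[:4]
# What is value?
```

arr has length 7. The slice arr[:4] selects indices [0, 1, 2, 3] (0->18, 1->16, 2->17, 3->5), giving [18, 16, 17, 5].

[18, 16, 17, 5]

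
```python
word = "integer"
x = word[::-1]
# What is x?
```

word has length 7. The slice word[::-1] selects indices [6, 5, 4, 3, 2, 1, 0] (6->'r', 5->'e', 4->'g', 3->'e', 2->'t', 1->'n', 0->'i'), giving 'regetni'.

'regetni'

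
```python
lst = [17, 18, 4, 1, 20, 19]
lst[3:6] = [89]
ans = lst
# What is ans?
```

lst starts as [17, 18, 4, 1, 20, 19] (length 6). The slice lst[3:6] covers indices [3, 4, 5] with values [1, 20, 19]. Replacing that slice with [89] (different length) produces [17, 18, 4, 89].

[17, 18, 4, 89]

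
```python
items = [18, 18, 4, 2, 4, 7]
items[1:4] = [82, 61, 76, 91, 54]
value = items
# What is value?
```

items starts as [18, 18, 4, 2, 4, 7] (length 6). The slice items[1:4] covers indices [1, 2, 3] with values [18, 4, 2]. Replacing that slice with [82, 61, 76, 91, 54] (different length) produces [18, 82, 61, 76, 91, 54, 4, 7].

[18, 82, 61, 76, 91, 54, 4, 7]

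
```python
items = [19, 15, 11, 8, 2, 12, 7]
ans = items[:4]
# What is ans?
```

items has length 7. The slice items[:4] selects indices [0, 1, 2, 3] (0->19, 1->15, 2->11, 3->8), giving [19, 15, 11, 8].

[19, 15, 11, 8]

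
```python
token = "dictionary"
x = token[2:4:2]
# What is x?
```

token has length 10. The slice token[2:4:2] selects indices [2] (2->'c'), giving 'c'.

'c'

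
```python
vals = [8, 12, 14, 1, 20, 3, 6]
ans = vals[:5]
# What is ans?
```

vals has length 7. The slice vals[:5] selects indices [0, 1, 2, 3, 4] (0->8, 1->12, 2->14, 3->1, 4->20), giving [8, 12, 14, 1, 20].

[8, 12, 14, 1, 20]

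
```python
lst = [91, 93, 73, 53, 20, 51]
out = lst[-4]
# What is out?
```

lst has length 6. Negative index -4 maps to positive index 6 + (-4) = 2. lst[2] = 73.

73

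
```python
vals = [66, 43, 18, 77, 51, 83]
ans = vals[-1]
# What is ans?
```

vals has length 6. Negative index -1 maps to positive index 6 + (-1) = 5. vals[5] = 83.

83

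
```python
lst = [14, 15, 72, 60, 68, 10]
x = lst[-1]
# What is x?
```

lst has length 6. Negative index -1 maps to positive index 6 + (-1) = 5. lst[5] = 10.

10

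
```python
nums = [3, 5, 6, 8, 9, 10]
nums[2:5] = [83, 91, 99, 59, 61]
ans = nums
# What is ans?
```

nums starts as [3, 5, 6, 8, 9, 10] (length 6). The slice nums[2:5] covers indices [2, 3, 4] with values [6, 8, 9]. Replacing that slice with [83, 91, 99, 59, 61] (different length) produces [3, 5, 83, 91, 99, 59, 61, 10].

[3, 5, 83, 91, 99, 59, 61, 10]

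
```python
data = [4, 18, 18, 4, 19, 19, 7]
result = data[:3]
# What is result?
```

data has length 7. The slice data[:3] selects indices [0, 1, 2] (0->4, 1->18, 2->18), giving [4, 18, 18].

[4, 18, 18]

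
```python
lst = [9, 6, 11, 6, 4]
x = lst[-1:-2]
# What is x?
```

lst has length 5. The slice lst[-1:-2] resolves to an empty index range, so the result is [].

[]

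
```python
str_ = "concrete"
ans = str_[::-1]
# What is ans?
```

str_ has length 8. The slice str_[::-1] selects indices [7, 6, 5, 4, 3, 2, 1, 0] (7->'e', 6->'t', 5->'e', 4->'r', 3->'c', 2->'n', 1->'o', 0->'c'), giving 'etercnoc'.

'etercnoc'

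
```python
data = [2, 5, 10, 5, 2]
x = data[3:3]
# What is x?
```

data has length 5. The slice data[3:3] resolves to an empty index range, so the result is [].

[]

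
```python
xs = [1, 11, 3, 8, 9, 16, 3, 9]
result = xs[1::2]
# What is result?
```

xs has length 8. The slice xs[1::2] selects indices [1, 3, 5, 7] (1->11, 3->8, 5->16, 7->9), giving [11, 8, 16, 9].

[11, 8, 16, 9]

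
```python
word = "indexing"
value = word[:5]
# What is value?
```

word has length 8. The slice word[:5] selects indices [0, 1, 2, 3, 4] (0->'i', 1->'n', 2->'d', 3->'e', 4->'x'), giving 'index'.

'index'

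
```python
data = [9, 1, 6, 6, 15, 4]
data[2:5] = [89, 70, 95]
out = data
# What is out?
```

data starts as [9, 1, 6, 6, 15, 4] (length 6). The slice data[2:5] covers indices [2, 3, 4] with values [6, 6, 15]. Replacing that slice with [89, 70, 95] (same length) produces [9, 1, 89, 70, 95, 4].

[9, 1, 89, 70, 95, 4]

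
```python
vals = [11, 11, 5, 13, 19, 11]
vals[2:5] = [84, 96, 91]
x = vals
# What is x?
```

vals starts as [11, 11, 5, 13, 19, 11] (length 6). The slice vals[2:5] covers indices [2, 3, 4] with values [5, 13, 19]. Replacing that slice with [84, 96, 91] (same length) produces [11, 11, 84, 96, 91, 11].

[11, 11, 84, 96, 91, 11]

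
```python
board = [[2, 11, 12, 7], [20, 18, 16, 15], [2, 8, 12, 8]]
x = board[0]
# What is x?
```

board has 3 rows. Row 0 is [2, 11, 12, 7].

[2, 11, 12, 7]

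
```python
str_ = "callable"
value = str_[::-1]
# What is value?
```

str_ has length 8. The slice str_[::-1] selects indices [7, 6, 5, 4, 3, 2, 1, 0] (7->'e', 6->'l', 5->'b', 4->'a', 3->'l', 2->'l', 1->'a', 0->'c'), giving 'elballac'.

'elballac'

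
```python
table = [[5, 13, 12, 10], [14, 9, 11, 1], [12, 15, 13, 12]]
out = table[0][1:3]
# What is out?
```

table[0] = [5, 13, 12, 10]. table[0] has length 4. The slice table[0][1:3] selects indices [1, 2] (1->13, 2->12), giving [13, 12].

[13, 12]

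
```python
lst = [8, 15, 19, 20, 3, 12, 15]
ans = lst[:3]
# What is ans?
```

lst has length 7. The slice lst[:3] selects indices [0, 1, 2] (0->8, 1->15, 2->19), giving [8, 15, 19].

[8, 15, 19]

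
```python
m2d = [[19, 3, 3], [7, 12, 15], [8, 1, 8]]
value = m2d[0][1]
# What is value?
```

m2d[0] = [19, 3, 3]. Taking column 1 of that row yields 3.

3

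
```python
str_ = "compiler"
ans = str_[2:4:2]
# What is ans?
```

str_ has length 8. The slice str_[2:4:2] selects indices [2] (2->'m'), giving 'm'.

'm'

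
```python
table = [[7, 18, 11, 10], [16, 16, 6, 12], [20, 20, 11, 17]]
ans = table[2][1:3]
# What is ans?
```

table[2] = [20, 20, 11, 17]. table[2] has length 4. The slice table[2][1:3] selects indices [1, 2] (1->20, 2->11), giving [20, 11].

[20, 11]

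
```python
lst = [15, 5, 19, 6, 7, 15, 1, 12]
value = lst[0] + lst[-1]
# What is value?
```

lst has length 8. lst[0] = 15.
lst has length 8. Negative index -1 maps to positive index 8 + (-1) = 7. lst[7] = 12.
Sum: 15 + 12 = 27.

27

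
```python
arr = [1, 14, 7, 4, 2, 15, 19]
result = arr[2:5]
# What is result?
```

arr has length 7. The slice arr[2:5] selects indices [2, 3, 4] (2->7, 3->4, 4->2), giving [7, 4, 2].

[7, 4, 2]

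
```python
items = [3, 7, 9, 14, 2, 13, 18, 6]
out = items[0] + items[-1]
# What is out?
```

items has length 8. items[0] = 3.
items has length 8. Negative index -1 maps to positive index 8 + (-1) = 7. items[7] = 6.
Sum: 3 + 6 = 9.

9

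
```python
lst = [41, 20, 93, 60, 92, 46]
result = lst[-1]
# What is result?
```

lst has length 6. Negative index -1 maps to positive index 6 + (-1) = 5. lst[5] = 46.

46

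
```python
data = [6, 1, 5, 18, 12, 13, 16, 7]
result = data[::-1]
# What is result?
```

data has length 8. The slice data[::-1] selects indices [7, 6, 5, 4, 3, 2, 1, 0] (7->7, 6->16, 5->13, 4->12, 3->18, 2->5, 1->1, 0->6), giving [7, 16, 13, 12, 18, 5, 1, 6].

[7, 16, 13, 12, 18, 5, 1, 6]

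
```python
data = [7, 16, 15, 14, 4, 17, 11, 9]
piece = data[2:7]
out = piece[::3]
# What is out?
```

data has length 8. The slice data[2:7] selects indices [2, 3, 4, 5, 6] (2->15, 3->14, 4->4, 5->17, 6->11), giving [15, 14, 4, 17, 11]. So piece = [15, 14, 4, 17, 11]. piece has length 5. The slice piece[::3] selects indices [0, 3] (0->15, 3->17), giving [15, 17].

[15, 17]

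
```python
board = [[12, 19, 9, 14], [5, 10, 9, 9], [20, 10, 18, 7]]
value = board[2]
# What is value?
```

board has 3 rows. Row 2 is [20, 10, 18, 7].

[20, 10, 18, 7]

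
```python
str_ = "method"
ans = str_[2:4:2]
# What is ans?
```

str_ has length 6. The slice str_[2:4:2] selects indices [2] (2->'t'), giving 't'.

't'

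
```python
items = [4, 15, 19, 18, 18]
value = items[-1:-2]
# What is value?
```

items has length 5. The slice items[-1:-2] resolves to an empty index range, so the result is [].

[]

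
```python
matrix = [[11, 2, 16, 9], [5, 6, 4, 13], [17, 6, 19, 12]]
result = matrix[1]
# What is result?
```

matrix has 3 rows. Row 1 is [5, 6, 4, 13].

[5, 6, 4, 13]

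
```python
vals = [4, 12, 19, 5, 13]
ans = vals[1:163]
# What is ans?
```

vals has length 5. The slice vals[1:163] selects indices [1, 2, 3, 4] (1->12, 2->19, 3->5, 4->13), giving [12, 19, 5, 13].

[12, 19, 5, 13]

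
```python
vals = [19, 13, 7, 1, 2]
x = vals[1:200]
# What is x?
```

vals has length 5. The slice vals[1:200] selects indices [1, 2, 3, 4] (1->13, 2->7, 3->1, 4->2), giving [13, 7, 1, 2].

[13, 7, 1, 2]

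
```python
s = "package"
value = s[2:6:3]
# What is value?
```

s has length 7. The slice s[2:6:3] selects indices [2, 5] (2->'c', 5->'g'), giving 'cg'.

'cg'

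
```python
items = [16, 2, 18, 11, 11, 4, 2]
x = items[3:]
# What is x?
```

items has length 7. The slice items[3:] selects indices [3, 4, 5, 6] (3->11, 4->11, 5->4, 6->2), giving [11, 11, 4, 2].

[11, 11, 4, 2]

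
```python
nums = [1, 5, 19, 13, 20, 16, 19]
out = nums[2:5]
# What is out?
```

nums has length 7. The slice nums[2:5] selects indices [2, 3, 4] (2->19, 3->13, 4->20), giving [19, 13, 20].

[19, 13, 20]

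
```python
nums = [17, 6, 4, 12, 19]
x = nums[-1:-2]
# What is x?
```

nums has length 5. The slice nums[-1:-2] resolves to an empty index range, so the result is [].

[]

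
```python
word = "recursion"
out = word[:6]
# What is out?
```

word has length 9. The slice word[:6] selects indices [0, 1, 2, 3, 4, 5] (0->'r', 1->'e', 2->'c', 3->'u', 4->'r', 5->'s'), giving 'recurs'.

'recurs'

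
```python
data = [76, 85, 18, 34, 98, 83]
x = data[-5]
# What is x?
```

data has length 6. Negative index -5 maps to positive index 6 + (-5) = 1. data[1] = 85.

85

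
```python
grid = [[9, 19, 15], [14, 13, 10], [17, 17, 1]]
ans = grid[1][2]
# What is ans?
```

grid[1] = [14, 13, 10]. Taking column 2 of that row yields 10.

10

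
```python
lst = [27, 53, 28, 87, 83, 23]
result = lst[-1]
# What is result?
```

lst has length 6. Negative index -1 maps to positive index 6 + (-1) = 5. lst[5] = 23.

23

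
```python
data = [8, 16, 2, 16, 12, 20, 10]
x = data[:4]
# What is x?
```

data has length 7. The slice data[:4] selects indices [0, 1, 2, 3] (0->8, 1->16, 2->2, 3->16), giving [8, 16, 2, 16].

[8, 16, 2, 16]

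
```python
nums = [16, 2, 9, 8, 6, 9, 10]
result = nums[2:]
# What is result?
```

nums has length 7. The slice nums[2:] selects indices [2, 3, 4, 5, 6] (2->9, 3->8, 4->6, 5->9, 6->10), giving [9, 8, 6, 9, 10].

[9, 8, 6, 9, 10]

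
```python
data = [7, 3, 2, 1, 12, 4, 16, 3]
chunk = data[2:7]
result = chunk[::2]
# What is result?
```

data has length 8. The slice data[2:7] selects indices [2, 3, 4, 5, 6] (2->2, 3->1, 4->12, 5->4, 6->16), giving [2, 1, 12, 4, 16]. So chunk = [2, 1, 12, 4, 16]. chunk has length 5. The slice chunk[::2] selects indices [0, 2, 4] (0->2, 2->12, 4->16), giving [2, 12, 16].

[2, 12, 16]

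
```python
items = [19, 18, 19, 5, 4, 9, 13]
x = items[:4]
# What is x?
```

items has length 7. The slice items[:4] selects indices [0, 1, 2, 3] (0->19, 1->18, 2->19, 3->5), giving [19, 18, 19, 5].

[19, 18, 19, 5]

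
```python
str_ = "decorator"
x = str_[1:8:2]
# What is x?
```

str_ has length 9. The slice str_[1:8:2] selects indices [1, 3, 5, 7] (1->'e', 3->'o', 5->'a', 7->'o'), giving 'eoao'.

'eoao'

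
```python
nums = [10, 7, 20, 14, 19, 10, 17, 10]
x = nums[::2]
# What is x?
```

nums has length 8. The slice nums[::2] selects indices [0, 2, 4, 6] (0->10, 2->20, 4->19, 6->17), giving [10, 20, 19, 17].

[10, 20, 19, 17]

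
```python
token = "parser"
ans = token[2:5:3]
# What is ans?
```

token has length 6. The slice token[2:5:3] selects indices [2] (2->'r'), giving 'r'.

'r'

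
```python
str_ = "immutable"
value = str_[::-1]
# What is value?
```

str_ has length 9. The slice str_[::-1] selects indices [8, 7, 6, 5, 4, 3, 2, 1, 0] (8->'e', 7->'l', 6->'b', 5->'a', 4->'t', 3->'u', 2->'m', 1->'m', 0->'i'), giving 'elbatummi'.

'elbatummi'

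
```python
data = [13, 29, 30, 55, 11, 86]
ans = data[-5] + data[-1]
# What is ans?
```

data has length 6. Negative index -5 maps to positive index 6 + (-5) = 1. data[1] = 29.
data has length 6. Negative index -1 maps to positive index 6 + (-1) = 5. data[5] = 86.
Sum: 29 + 86 = 115.

115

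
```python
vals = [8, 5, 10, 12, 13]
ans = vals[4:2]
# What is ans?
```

vals has length 5. The slice vals[4:2] resolves to an empty index range, so the result is [].

[]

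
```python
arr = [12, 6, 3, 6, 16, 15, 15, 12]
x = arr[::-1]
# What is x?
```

arr has length 8. The slice arr[::-1] selects indices [7, 6, 5, 4, 3, 2, 1, 0] (7->12, 6->15, 5->15, 4->16, 3->6, 2->3, 1->6, 0->12), giving [12, 15, 15, 16, 6, 3, 6, 12].

[12, 15, 15, 16, 6, 3, 6, 12]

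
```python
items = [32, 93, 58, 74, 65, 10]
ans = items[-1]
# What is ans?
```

items has length 6. Negative index -1 maps to positive index 6 + (-1) = 5. items[5] = 10.

10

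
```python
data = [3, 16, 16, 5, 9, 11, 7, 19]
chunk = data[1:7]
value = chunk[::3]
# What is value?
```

data has length 8. The slice data[1:7] selects indices [1, 2, 3, 4, 5, 6] (1->16, 2->16, 3->5, 4->9, 5->11, 6->7), giving [16, 16, 5, 9, 11, 7]. So chunk = [16, 16, 5, 9, 11, 7]. chunk has length 6. The slice chunk[::3] selects indices [0, 3] (0->16, 3->9), giving [16, 9].

[16, 9]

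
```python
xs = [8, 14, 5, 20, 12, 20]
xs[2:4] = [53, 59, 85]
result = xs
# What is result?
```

xs starts as [8, 14, 5, 20, 12, 20] (length 6). The slice xs[2:4] covers indices [2, 3] with values [5, 20]. Replacing that slice with [53, 59, 85] (different length) produces [8, 14, 53, 59, 85, 12, 20].

[8, 14, 53, 59, 85, 12, 20]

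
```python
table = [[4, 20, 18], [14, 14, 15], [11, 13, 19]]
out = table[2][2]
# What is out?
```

table[2] = [11, 13, 19]. Taking column 2 of that row yields 19.

19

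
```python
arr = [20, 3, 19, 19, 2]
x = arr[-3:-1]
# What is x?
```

arr has length 5. The slice arr[-3:-1] selects indices [2, 3] (2->19, 3->19), giving [19, 19].

[19, 19]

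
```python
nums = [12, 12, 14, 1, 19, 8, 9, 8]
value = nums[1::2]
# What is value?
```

nums has length 8. The slice nums[1::2] selects indices [1, 3, 5, 7] (1->12, 3->1, 5->8, 7->8), giving [12, 1, 8, 8].

[12, 1, 8, 8]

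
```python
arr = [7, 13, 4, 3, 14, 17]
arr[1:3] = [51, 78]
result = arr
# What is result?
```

arr starts as [7, 13, 4, 3, 14, 17] (length 6). The slice arr[1:3] covers indices [1, 2] with values [13, 4]. Replacing that slice with [51, 78] (same length) produces [7, 51, 78, 3, 14, 17].

[7, 51, 78, 3, 14, 17]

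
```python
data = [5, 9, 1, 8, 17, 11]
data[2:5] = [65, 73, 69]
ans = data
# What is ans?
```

data starts as [5, 9, 1, 8, 17, 11] (length 6). The slice data[2:5] covers indices [2, 3, 4] with values [1, 8, 17]. Replacing that slice with [65, 73, 69] (same length) produces [5, 9, 65, 73, 69, 11].

[5, 9, 65, 73, 69, 11]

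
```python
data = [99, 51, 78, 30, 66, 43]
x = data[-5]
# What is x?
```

data has length 6. Negative index -5 maps to positive index 6 + (-5) = 1. data[1] = 51.

51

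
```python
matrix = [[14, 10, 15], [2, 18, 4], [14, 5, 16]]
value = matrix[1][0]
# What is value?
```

matrix[1] = [2, 18, 4]. Taking column 0 of that row yields 2.

2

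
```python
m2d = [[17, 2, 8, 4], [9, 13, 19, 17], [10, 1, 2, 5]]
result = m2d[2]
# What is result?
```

m2d has 3 rows. Row 2 is [10, 1, 2, 5].

[10, 1, 2, 5]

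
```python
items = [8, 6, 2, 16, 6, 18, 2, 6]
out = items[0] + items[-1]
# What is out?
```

items has length 8. items[0] = 8.
items has length 8. Negative index -1 maps to positive index 8 + (-1) = 7. items[7] = 6.
Sum: 8 + 6 = 14.

14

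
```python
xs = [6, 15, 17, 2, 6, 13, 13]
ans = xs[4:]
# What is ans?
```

xs has length 7. The slice xs[4:] selects indices [4, 5, 6] (4->6, 5->13, 6->13), giving [6, 13, 13].

[6, 13, 13]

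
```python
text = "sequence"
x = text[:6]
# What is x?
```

text has length 8. The slice text[:6] selects indices [0, 1, 2, 3, 4, 5] (0->'s', 1->'e', 2->'q', 3->'u', 4->'e', 5->'n'), giving 'sequen'.

'sequen'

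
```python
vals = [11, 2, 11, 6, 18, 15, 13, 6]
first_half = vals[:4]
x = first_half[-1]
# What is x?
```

vals has length 8. The slice vals[:4] selects indices [0, 1, 2, 3] (0->11, 1->2, 2->11, 3->6), giving [11, 2, 11, 6]. So first_half = [11, 2, 11, 6]. Then first_half[-1] = 6.

6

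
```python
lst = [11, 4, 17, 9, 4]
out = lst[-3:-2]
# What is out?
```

lst has length 5. The slice lst[-3:-2] selects indices [2] (2->17), giving [17].

[17]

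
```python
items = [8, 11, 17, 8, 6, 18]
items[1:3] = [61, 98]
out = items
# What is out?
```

items starts as [8, 11, 17, 8, 6, 18] (length 6). The slice items[1:3] covers indices [1, 2] with values [11, 17]. Replacing that slice with [61, 98] (same length) produces [8, 61, 98, 8, 6, 18].

[8, 61, 98, 8, 6, 18]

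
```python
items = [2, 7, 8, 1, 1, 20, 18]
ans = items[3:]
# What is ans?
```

items has length 7. The slice items[3:] selects indices [3, 4, 5, 6] (3->1, 4->1, 5->20, 6->18), giving [1, 1, 20, 18].

[1, 1, 20, 18]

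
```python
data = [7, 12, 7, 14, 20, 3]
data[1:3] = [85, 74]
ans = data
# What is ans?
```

data starts as [7, 12, 7, 14, 20, 3] (length 6). The slice data[1:3] covers indices [1, 2] with values [12, 7]. Replacing that slice with [85, 74] (same length) produces [7, 85, 74, 14, 20, 3].

[7, 85, 74, 14, 20, 3]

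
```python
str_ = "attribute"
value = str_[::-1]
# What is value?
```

str_ has length 9. The slice str_[::-1] selects indices [8, 7, 6, 5, 4, 3, 2, 1, 0] (8->'e', 7->'t', 6->'u', 5->'b', 4->'i', 3->'r', 2->'t', 1->'t', 0->'a'), giving 'etubirtta'.

'etubirtta'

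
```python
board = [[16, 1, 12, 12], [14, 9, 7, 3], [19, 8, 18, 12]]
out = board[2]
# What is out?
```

board has 3 rows. Row 2 is [19, 8, 18, 12].

[19, 8, 18, 12]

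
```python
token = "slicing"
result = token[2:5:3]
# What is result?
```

token has length 7. The slice token[2:5:3] selects indices [2] (2->'i'), giving 'i'.

'i'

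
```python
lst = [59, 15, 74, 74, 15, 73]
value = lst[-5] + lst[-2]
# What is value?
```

lst has length 6. Negative index -5 maps to positive index 6 + (-5) = 1. lst[1] = 15.
lst has length 6. Negative index -2 maps to positive index 6 + (-2) = 4. lst[4] = 15.
Sum: 15 + 15 = 30.

30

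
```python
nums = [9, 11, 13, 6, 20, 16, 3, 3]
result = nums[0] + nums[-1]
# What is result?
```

nums has length 8. nums[0] = 9.
nums has length 8. Negative index -1 maps to positive index 8 + (-1) = 7. nums[7] = 3.
Sum: 9 + 3 = 12.

12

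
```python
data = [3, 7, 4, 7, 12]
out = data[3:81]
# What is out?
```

data has length 5. The slice data[3:81] selects indices [3, 4] (3->7, 4->12), giving [7, 12].

[7, 12]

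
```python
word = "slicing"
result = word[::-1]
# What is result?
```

word has length 7. The slice word[::-1] selects indices [6, 5, 4, 3, 2, 1, 0] (6->'g', 5->'n', 4->'i', 3->'c', 2->'i', 1->'l', 0->'s'), giving 'gnicils'.

'gnicils'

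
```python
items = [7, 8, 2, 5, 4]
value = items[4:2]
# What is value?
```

items has length 5. The slice items[4:2] resolves to an empty index range, so the result is [].

[]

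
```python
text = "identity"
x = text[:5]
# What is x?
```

text has length 8. The slice text[:5] selects indices [0, 1, 2, 3, 4] (0->'i', 1->'d', 2->'e', 3->'n', 4->'t'), giving 'ident'.

'ident'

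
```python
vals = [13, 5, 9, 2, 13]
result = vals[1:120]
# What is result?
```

vals has length 5. The slice vals[1:120] selects indices [1, 2, 3, 4] (1->5, 2->9, 3->2, 4->13), giving [5, 9, 2, 13].

[5, 9, 2, 13]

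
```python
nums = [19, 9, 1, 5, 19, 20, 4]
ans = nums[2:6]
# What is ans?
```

nums has length 7. The slice nums[2:6] selects indices [2, 3, 4, 5] (2->1, 3->5, 4->19, 5->20), giving [1, 5, 19, 20].

[1, 5, 19, 20]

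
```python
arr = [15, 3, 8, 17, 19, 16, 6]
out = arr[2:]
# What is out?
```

arr has length 7. The slice arr[2:] selects indices [2, 3, 4, 5, 6] (2->8, 3->17, 4->19, 5->16, 6->6), giving [8, 17, 19, 16, 6].

[8, 17, 19, 16, 6]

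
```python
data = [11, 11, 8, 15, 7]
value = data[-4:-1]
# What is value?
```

data has length 5. The slice data[-4:-1] selects indices [1, 2, 3] (1->11, 2->8, 3->15), giving [11, 8, 15].

[11, 8, 15]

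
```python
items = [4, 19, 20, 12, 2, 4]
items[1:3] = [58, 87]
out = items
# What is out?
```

items starts as [4, 19, 20, 12, 2, 4] (length 6). The slice items[1:3] covers indices [1, 2] with values [19, 20]. Replacing that slice with [58, 87] (same length) produces [4, 58, 87, 12, 2, 4].

[4, 58, 87, 12, 2, 4]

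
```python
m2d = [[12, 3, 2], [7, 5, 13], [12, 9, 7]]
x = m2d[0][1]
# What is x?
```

m2d[0] = [12, 3, 2]. Taking column 1 of that row yields 3.

3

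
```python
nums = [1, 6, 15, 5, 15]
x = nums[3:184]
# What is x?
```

nums has length 5. The slice nums[3:184] selects indices [3, 4] (3->5, 4->15), giving [5, 15].

[5, 15]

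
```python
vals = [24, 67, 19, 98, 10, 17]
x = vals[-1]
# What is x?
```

vals has length 6. Negative index -1 maps to positive index 6 + (-1) = 5. vals[5] = 17.

17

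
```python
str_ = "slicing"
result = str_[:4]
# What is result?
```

str_ has length 7. The slice str_[:4] selects indices [0, 1, 2, 3] (0->'s', 1->'l', 2->'i', 3->'c'), giving 'slic'.

'slic'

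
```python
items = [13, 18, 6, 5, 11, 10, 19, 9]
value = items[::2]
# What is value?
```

items has length 8. The slice items[::2] selects indices [0, 2, 4, 6] (0->13, 2->6, 4->11, 6->19), giving [13, 6, 11, 19].

[13, 6, 11, 19]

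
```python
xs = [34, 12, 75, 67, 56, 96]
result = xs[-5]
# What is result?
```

xs has length 6. Negative index -5 maps to positive index 6 + (-5) = 1. xs[1] = 12.

12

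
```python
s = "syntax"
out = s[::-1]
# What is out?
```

s has length 6. The slice s[::-1] selects indices [5, 4, 3, 2, 1, 0] (5->'x', 4->'a', 3->'t', 2->'n', 1->'y', 0->'s'), giving 'xatnys'.

'xatnys'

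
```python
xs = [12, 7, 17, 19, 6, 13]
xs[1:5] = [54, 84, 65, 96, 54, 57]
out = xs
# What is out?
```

xs starts as [12, 7, 17, 19, 6, 13] (length 6). The slice xs[1:5] covers indices [1, 2, 3, 4] with values [7, 17, 19, 6]. Replacing that slice with [54, 84, 65, 96, 54, 57] (different length) produces [12, 54, 84, 65, 96, 54, 57, 13].

[12, 54, 84, 65, 96, 54, 57, 13]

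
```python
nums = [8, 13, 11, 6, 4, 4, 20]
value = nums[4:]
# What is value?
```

nums has length 7. The slice nums[4:] selects indices [4, 5, 6] (4->4, 5->4, 6->20), giving [4, 4, 20].

[4, 4, 20]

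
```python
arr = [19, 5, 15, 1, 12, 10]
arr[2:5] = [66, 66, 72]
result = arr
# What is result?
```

arr starts as [19, 5, 15, 1, 12, 10] (length 6). The slice arr[2:5] covers indices [2, 3, 4] with values [15, 1, 12]. Replacing that slice with [66, 66, 72] (same length) produces [19, 5, 66, 66, 72, 10].

[19, 5, 66, 66, 72, 10]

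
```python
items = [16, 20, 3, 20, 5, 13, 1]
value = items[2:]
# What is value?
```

items has length 7. The slice items[2:] selects indices [2, 3, 4, 5, 6] (2->3, 3->20, 4->5, 5->13, 6->1), giving [3, 20, 5, 13, 1].

[3, 20, 5, 13, 1]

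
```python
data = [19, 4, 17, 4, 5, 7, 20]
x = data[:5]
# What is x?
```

data has length 7. The slice data[:5] selects indices [0, 1, 2, 3, 4] (0->19, 1->4, 2->17, 3->4, 4->5), giving [19, 4, 17, 4, 5].

[19, 4, 17, 4, 5]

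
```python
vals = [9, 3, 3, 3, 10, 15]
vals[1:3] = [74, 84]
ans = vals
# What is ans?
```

vals starts as [9, 3, 3, 3, 10, 15] (length 6). The slice vals[1:3] covers indices [1, 2] with values [3, 3]. Replacing that slice with [74, 84] (same length) produces [9, 74, 84, 3, 10, 15].

[9, 74, 84, 3, 10, 15]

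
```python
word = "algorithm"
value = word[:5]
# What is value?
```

word has length 9. The slice word[:5] selects indices [0, 1, 2, 3, 4] (0->'a', 1->'l', 2->'g', 3->'o', 4->'r'), giving 'algor'.

'algor'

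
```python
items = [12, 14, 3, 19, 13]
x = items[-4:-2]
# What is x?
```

items has length 5. The slice items[-4:-2] selects indices [1, 2] (1->14, 2->3), giving [14, 3].

[14, 3]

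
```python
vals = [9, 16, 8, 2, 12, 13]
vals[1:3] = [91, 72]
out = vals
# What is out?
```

vals starts as [9, 16, 8, 2, 12, 13] (length 6). The slice vals[1:3] covers indices [1, 2] with values [16, 8]. Replacing that slice with [91, 72] (same length) produces [9, 91, 72, 2, 12, 13].

[9, 91, 72, 2, 12, 13]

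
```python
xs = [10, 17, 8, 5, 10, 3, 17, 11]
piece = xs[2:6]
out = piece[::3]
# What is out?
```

xs has length 8. The slice xs[2:6] selects indices [2, 3, 4, 5] (2->8, 3->5, 4->10, 5->3), giving [8, 5, 10, 3]. So piece = [8, 5, 10, 3]. piece has length 4. The slice piece[::3] selects indices [0, 3] (0->8, 3->3), giving [8, 3].

[8, 3]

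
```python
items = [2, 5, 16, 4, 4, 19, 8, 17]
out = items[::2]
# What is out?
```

items has length 8. The slice items[::2] selects indices [0, 2, 4, 6] (0->2, 2->16, 4->4, 6->8), giving [2, 16, 4, 8].

[2, 16, 4, 8]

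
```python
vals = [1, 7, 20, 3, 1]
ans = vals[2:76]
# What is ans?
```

vals has length 5. The slice vals[2:76] selects indices [2, 3, 4] (2->20, 3->3, 4->1), giving [20, 3, 1].

[20, 3, 1]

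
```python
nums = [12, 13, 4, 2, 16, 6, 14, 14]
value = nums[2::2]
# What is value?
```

nums has length 8. The slice nums[2::2] selects indices [2, 4, 6] (2->4, 4->16, 6->14), giving [4, 16, 14].

[4, 16, 14]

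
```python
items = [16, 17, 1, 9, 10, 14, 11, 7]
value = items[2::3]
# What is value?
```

items has length 8. The slice items[2::3] selects indices [2, 5] (2->1, 5->14), giving [1, 14].

[1, 14]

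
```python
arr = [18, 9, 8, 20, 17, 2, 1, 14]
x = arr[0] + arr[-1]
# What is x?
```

arr has length 8. arr[0] = 18.
arr has length 8. Negative index -1 maps to positive index 8 + (-1) = 7. arr[7] = 14.
Sum: 18 + 14 = 32.

32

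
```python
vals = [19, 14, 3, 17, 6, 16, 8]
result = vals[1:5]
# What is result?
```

vals has length 7. The slice vals[1:5] selects indices [1, 2, 3, 4] (1->14, 2->3, 3->17, 4->6), giving [14, 3, 17, 6].

[14, 3, 17, 6]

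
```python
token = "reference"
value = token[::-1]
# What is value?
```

token has length 9. The slice token[::-1] selects indices [8, 7, 6, 5, 4, 3, 2, 1, 0] (8->'e', 7->'c', 6->'n', 5->'e', 4->'r', 3->'e', 2->'f', 1->'e', 0->'r'), giving 'ecnerefer'.

'ecnerefer'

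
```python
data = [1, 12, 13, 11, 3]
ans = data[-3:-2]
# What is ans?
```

data has length 5. The slice data[-3:-2] selects indices [2] (2->13), giving [13].

[13]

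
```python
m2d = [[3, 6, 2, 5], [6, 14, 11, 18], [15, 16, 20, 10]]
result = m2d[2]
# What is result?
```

m2d has 3 rows. Row 2 is [15, 16, 20, 10].

[15, 16, 20, 10]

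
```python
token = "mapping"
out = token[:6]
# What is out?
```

token has length 7. The slice token[:6] selects indices [0, 1, 2, 3, 4, 5] (0->'m', 1->'a', 2->'p', 3->'p', 4->'i', 5->'n'), giving 'mappin'.

'mappin'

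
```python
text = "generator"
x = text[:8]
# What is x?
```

text has length 9. The slice text[:8] selects indices [0, 1, 2, 3, 4, 5, 6, 7] (0->'g', 1->'e', 2->'n', 3->'e', 4->'r', 5->'a', 6->'t', 7->'o'), giving 'generato'.

'generato'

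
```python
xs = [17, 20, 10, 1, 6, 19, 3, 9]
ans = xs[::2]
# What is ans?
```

xs has length 8. The slice xs[::2] selects indices [0, 2, 4, 6] (0->17, 2->10, 4->6, 6->3), giving [17, 10, 6, 3].

[17, 10, 6, 3]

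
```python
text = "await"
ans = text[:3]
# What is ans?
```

text has length 5. The slice text[:3] selects indices [0, 1, 2] (0->'a', 1->'w', 2->'a'), giving 'awa'.

'awa'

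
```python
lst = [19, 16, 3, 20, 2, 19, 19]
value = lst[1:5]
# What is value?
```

lst has length 7. The slice lst[1:5] selects indices [1, 2, 3, 4] (1->16, 2->3, 3->20, 4->2), giving [16, 3, 20, 2].

[16, 3, 20, 2]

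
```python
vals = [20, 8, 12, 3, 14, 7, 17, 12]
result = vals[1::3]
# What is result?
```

vals has length 8. The slice vals[1::3] selects indices [1, 4, 7] (1->8, 4->14, 7->12), giving [8, 14, 12].

[8, 14, 12]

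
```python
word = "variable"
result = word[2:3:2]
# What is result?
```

word has length 8. The slice word[2:3:2] selects indices [2] (2->'r'), giving 'r'.

'r'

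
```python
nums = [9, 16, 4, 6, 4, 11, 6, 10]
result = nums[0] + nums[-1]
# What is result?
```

nums has length 8. nums[0] = 9.
nums has length 8. Negative index -1 maps to positive index 8 + (-1) = 7. nums[7] = 10.
Sum: 9 + 10 = 19.

19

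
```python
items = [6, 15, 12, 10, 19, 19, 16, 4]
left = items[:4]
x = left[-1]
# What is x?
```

items has length 8. The slice items[:4] selects indices [0, 1, 2, 3] (0->6, 1->15, 2->12, 3->10), giving [6, 15, 12, 10]. So left = [6, 15, 12, 10]. Then left[-1] = 10.

10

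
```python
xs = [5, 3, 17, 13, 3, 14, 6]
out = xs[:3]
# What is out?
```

xs has length 7. The slice xs[:3] selects indices [0, 1, 2] (0->5, 1->3, 2->17), giving [5, 3, 17].

[5, 3, 17]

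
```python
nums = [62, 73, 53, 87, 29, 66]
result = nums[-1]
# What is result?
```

nums has length 6. Negative index -1 maps to positive index 6 + (-1) = 5. nums[5] = 66.

66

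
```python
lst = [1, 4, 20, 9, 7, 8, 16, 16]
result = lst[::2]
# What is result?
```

lst has length 8. The slice lst[::2] selects indices [0, 2, 4, 6] (0->1, 2->20, 4->7, 6->16), giving [1, 20, 7, 16].

[1, 20, 7, 16]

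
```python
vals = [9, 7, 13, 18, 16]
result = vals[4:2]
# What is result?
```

vals has length 5. The slice vals[4:2] resolves to an empty index range, so the result is [].

[]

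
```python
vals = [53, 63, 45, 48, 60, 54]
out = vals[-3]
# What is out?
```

vals has length 6. Negative index -3 maps to positive index 6 + (-3) = 3. vals[3] = 48.

48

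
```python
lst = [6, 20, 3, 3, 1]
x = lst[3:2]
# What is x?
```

lst has length 5. The slice lst[3:2] resolves to an empty index range, so the result is [].

[]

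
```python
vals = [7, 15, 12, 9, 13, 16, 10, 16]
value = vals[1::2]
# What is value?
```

vals has length 8. The slice vals[1::2] selects indices [1, 3, 5, 7] (1->15, 3->9, 5->16, 7->16), giving [15, 9, 16, 16].

[15, 9, 16, 16]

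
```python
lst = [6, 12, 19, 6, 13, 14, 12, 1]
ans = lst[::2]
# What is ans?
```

lst has length 8. The slice lst[::2] selects indices [0, 2, 4, 6] (0->6, 2->19, 4->13, 6->12), giving [6, 19, 13, 12].

[6, 19, 13, 12]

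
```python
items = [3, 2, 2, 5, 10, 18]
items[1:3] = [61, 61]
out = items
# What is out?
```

items starts as [3, 2, 2, 5, 10, 18] (length 6). The slice items[1:3] covers indices [1, 2] with values [2, 2]. Replacing that slice with [61, 61] (same length) produces [3, 61, 61, 5, 10, 18].

[3, 61, 61, 5, 10, 18]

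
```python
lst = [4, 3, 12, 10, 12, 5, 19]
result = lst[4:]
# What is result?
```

lst has length 7. The slice lst[4:] selects indices [4, 5, 6] (4->12, 5->5, 6->19), giving [12, 5, 19].

[12, 5, 19]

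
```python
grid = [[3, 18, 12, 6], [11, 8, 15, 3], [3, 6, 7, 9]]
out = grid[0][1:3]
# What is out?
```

grid[0] = [3, 18, 12, 6]. grid[0] has length 4. The slice grid[0][1:3] selects indices [1, 2] (1->18, 2->12), giving [18, 12].

[18, 12]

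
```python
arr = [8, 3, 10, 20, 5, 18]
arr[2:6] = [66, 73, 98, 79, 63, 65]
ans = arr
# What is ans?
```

arr starts as [8, 3, 10, 20, 5, 18] (length 6). The slice arr[2:6] covers indices [2, 3, 4, 5] with values [10, 20, 5, 18]. Replacing that slice with [66, 73, 98, 79, 63, 65] (different length) produces [8, 3, 66, 73, 98, 79, 63, 65].

[8, 3, 66, 73, 98, 79, 63, 65]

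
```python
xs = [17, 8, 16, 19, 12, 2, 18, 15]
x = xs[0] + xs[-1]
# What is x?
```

xs has length 8. xs[0] = 17.
xs has length 8. Negative index -1 maps to positive index 8 + (-1) = 7. xs[7] = 15.
Sum: 17 + 15 = 32.

32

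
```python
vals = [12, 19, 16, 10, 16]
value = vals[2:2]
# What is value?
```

vals has length 5. The slice vals[2:2] resolves to an empty index range, so the result is [].

[]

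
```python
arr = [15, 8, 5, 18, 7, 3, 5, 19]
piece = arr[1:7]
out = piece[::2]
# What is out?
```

arr has length 8. The slice arr[1:7] selects indices [1, 2, 3, 4, 5, 6] (1->8, 2->5, 3->18, 4->7, 5->3, 6->5), giving [8, 5, 18, 7, 3, 5]. So piece = [8, 5, 18, 7, 3, 5]. piece has length 6. The slice piece[::2] selects indices [0, 2, 4] (0->8, 2->18, 4->3), giving [8, 18, 3].

[8, 18, 3]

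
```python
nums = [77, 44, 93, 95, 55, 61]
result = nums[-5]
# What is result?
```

nums has length 6. Negative index -5 maps to positive index 6 + (-5) = 1. nums[1] = 44.

44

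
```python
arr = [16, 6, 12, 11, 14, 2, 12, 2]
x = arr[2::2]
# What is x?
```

arr has length 8. The slice arr[2::2] selects indices [2, 4, 6] (2->12, 4->14, 6->12), giving [12, 14, 12].

[12, 14, 12]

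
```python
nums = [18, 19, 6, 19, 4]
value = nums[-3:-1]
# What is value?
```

nums has length 5. The slice nums[-3:-1] selects indices [2, 3] (2->6, 3->19), giving [6, 19].

[6, 19]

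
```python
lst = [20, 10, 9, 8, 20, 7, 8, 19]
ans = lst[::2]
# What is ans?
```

lst has length 8. The slice lst[::2] selects indices [0, 2, 4, 6] (0->20, 2->9, 4->20, 6->8), giving [20, 9, 20, 8].

[20, 9, 20, 8]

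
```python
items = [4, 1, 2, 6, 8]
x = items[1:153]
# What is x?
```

items has length 5. The slice items[1:153] selects indices [1, 2, 3, 4] (1->1, 2->2, 3->6, 4->8), giving [1, 2, 6, 8].

[1, 2, 6, 8]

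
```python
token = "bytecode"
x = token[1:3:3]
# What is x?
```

token has length 8. The slice token[1:3:3] selects indices [1] (1->'y'), giving 'y'.

'y'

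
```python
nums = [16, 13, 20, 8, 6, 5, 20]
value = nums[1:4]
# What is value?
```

nums has length 7. The slice nums[1:4] selects indices [1, 2, 3] (1->13, 2->20, 3->8), giving [13, 20, 8].

[13, 20, 8]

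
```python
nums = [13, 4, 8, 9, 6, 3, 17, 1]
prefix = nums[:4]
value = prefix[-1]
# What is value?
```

nums has length 8. The slice nums[:4] selects indices [0, 1, 2, 3] (0->13, 1->4, 2->8, 3->9), giving [13, 4, 8, 9]. So prefix = [13, 4, 8, 9]. Then prefix[-1] = 9.

9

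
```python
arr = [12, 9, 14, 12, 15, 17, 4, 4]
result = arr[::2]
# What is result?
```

arr has length 8. The slice arr[::2] selects indices [0, 2, 4, 6] (0->12, 2->14, 4->15, 6->4), giving [12, 14, 15, 4].

[12, 14, 15, 4]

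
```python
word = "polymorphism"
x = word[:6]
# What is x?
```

word has length 12. The slice word[:6] selects indices [0, 1, 2, 3, 4, 5] (0->'p', 1->'o', 2->'l', 3->'y', 4->'m', 5->'o'), giving 'polymo'.

'polymo'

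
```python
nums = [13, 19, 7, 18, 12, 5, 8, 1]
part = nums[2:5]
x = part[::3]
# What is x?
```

nums has length 8. The slice nums[2:5] selects indices [2, 3, 4] (2->7, 3->18, 4->12), giving [7, 18, 12]. So part = [7, 18, 12]. part has length 3. The slice part[::3] selects indices [0] (0->7), giving [7].

[7]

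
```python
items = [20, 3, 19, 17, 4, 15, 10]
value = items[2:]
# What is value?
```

items has length 7. The slice items[2:] selects indices [2, 3, 4, 5, 6] (2->19, 3->17, 4->4, 5->15, 6->10), giving [19, 17, 4, 15, 10].

[19, 17, 4, 15, 10]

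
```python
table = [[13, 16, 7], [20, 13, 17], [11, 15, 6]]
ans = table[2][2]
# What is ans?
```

table[2] = [11, 15, 6]. Taking column 2 of that row yields 6.

6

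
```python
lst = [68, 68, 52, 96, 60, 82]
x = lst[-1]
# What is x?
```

lst has length 6. Negative index -1 maps to positive index 6 + (-1) = 5. lst[5] = 82.

82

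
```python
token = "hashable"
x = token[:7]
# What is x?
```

token has length 8. The slice token[:7] selects indices [0, 1, 2, 3, 4, 5, 6] (0->'h', 1->'a', 2->'s', 3->'h', 4->'a', 5->'b', 6->'l'), giving 'hashabl'.

'hashabl'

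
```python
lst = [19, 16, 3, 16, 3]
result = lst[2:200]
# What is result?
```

lst has length 5. The slice lst[2:200] selects indices [2, 3, 4] (2->3, 3->16, 4->3), giving [3, 16, 3].

[3, 16, 3]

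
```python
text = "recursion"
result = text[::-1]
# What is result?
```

text has length 9. The slice text[::-1] selects indices [8, 7, 6, 5, 4, 3, 2, 1, 0] (8->'n', 7->'o', 6->'i', 5->'s', 4->'r', 3->'u', 2->'c', 1->'e', 0->'r'), giving 'noisrucer'.

'noisrucer'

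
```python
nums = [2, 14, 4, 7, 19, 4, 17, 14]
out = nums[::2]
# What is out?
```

nums has length 8. The slice nums[::2] selects indices [0, 2, 4, 6] (0->2, 2->4, 4->19, 6->17), giving [2, 4, 19, 17].

[2, 4, 19, 17]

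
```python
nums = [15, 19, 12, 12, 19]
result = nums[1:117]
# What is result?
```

nums has length 5. The slice nums[1:117] selects indices [1, 2, 3, 4] (1->19, 2->12, 3->12, 4->19), giving [19, 12, 12, 19].

[19, 12, 12, 19]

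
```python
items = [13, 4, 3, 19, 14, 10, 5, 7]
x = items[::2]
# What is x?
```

items has length 8. The slice items[::2] selects indices [0, 2, 4, 6] (0->13, 2->3, 4->14, 6->5), giving [13, 3, 14, 5].

[13, 3, 14, 5]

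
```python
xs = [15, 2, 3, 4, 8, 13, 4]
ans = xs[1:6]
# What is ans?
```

xs has length 7. The slice xs[1:6] selects indices [1, 2, 3, 4, 5] (1->2, 2->3, 3->4, 4->8, 5->13), giving [2, 3, 4, 8, 13].

[2, 3, 4, 8, 13]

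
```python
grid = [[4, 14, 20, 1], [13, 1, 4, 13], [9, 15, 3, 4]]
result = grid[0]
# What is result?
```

grid has 3 rows. Row 0 is [4, 14, 20, 1].

[4, 14, 20, 1]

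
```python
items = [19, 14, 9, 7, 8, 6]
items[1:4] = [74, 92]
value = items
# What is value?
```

items starts as [19, 14, 9, 7, 8, 6] (length 6). The slice items[1:4] covers indices [1, 2, 3] with values [14, 9, 7]. Replacing that slice with [74, 92] (different length) produces [19, 74, 92, 8, 6].

[19, 74, 92, 8, 6]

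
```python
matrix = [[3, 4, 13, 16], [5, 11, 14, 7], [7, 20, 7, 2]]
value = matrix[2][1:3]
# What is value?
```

matrix[2] = [7, 20, 7, 2]. matrix[2] has length 4. The slice matrix[2][1:3] selects indices [1, 2] (1->20, 2->7), giving [20, 7].

[20, 7]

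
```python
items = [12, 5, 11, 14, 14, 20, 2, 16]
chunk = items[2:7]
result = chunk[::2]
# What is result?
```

items has length 8. The slice items[2:7] selects indices [2, 3, 4, 5, 6] (2->11, 3->14, 4->14, 5->20, 6->2), giving [11, 14, 14, 20, 2]. So chunk = [11, 14, 14, 20, 2]. chunk has length 5. The slice chunk[::2] selects indices [0, 2, 4] (0->11, 2->14, 4->2), giving [11, 14, 2].

[11, 14, 2]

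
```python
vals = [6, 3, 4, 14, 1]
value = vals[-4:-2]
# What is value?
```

vals has length 5. The slice vals[-4:-2] selects indices [1, 2] (1->3, 2->4), giving [3, 4].

[3, 4]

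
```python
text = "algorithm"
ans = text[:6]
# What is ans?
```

text has length 9. The slice text[:6] selects indices [0, 1, 2, 3, 4, 5] (0->'a', 1->'l', 2->'g', 3->'o', 4->'r', 5->'i'), giving 'algori'.

'algori'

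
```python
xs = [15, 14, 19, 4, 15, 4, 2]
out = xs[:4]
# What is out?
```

xs has length 7. The slice xs[:4] selects indices [0, 1, 2, 3] (0->15, 1->14, 2->19, 3->4), giving [15, 14, 19, 4].

[15, 14, 19, 4]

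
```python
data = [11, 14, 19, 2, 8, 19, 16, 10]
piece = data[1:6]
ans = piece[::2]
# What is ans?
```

data has length 8. The slice data[1:6] selects indices [1, 2, 3, 4, 5] (1->14, 2->19, 3->2, 4->8, 5->19), giving [14, 19, 2, 8, 19]. So piece = [14, 19, 2, 8, 19]. piece has length 5. The slice piece[::2] selects indices [0, 2, 4] (0->14, 2->2, 4->19), giving [14, 2, 19].

[14, 2, 19]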